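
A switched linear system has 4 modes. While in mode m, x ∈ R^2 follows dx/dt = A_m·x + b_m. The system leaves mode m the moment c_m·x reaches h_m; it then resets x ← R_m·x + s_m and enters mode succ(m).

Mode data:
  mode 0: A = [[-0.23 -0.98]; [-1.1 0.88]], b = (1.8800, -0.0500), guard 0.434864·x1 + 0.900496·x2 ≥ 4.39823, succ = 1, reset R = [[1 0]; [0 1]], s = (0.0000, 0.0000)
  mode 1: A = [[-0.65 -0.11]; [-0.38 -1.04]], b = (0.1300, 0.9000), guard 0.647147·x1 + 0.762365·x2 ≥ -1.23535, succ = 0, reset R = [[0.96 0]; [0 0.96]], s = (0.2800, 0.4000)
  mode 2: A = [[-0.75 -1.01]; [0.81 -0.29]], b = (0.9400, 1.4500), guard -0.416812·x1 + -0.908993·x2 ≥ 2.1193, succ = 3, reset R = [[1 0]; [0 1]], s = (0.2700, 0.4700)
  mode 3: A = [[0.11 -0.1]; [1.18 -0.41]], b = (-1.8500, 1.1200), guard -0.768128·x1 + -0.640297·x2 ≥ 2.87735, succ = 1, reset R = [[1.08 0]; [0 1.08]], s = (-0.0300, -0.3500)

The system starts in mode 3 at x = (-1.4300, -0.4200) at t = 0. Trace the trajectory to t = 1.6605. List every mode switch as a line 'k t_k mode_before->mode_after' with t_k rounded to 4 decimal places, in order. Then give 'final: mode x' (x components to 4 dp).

1 0.6765 3->1
2 1.3064 1->0
final: 0 -1.0567 1.1288

Mode 3: guard c·x = 2.8773 hit at Δt = 0.6765 (t = 0.6765), x⁻ = (-2.7902, -1.1465) → reset → x⁺ = (-3.0434, -1.5882), jump to mode 1
Mode 1: guard c·x = -1.2353 hit at Δt = 0.6299 (t = 1.3064), x⁻ = (-1.9180, 0.0077) → reset → x⁺ = (-1.5613, 0.4074), jump to mode 0
Mode 0: flow for 0.3541 to horizon, guard not reached → x = (-1.0567, 1.1288)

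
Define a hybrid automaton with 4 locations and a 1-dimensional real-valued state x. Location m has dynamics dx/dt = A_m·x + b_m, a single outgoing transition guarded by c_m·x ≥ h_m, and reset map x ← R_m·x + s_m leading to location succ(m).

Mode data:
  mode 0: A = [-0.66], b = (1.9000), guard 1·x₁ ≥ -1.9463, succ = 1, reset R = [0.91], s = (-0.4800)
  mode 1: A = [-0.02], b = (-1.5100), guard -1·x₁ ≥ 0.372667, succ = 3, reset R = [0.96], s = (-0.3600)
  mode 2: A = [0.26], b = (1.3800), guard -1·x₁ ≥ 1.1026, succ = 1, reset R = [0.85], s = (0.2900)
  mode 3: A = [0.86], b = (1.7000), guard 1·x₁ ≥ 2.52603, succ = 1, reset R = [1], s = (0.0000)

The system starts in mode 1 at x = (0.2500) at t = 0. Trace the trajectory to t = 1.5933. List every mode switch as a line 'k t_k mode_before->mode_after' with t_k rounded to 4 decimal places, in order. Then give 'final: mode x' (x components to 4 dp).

1 0.4127 1->3
final: 3 1.4983

Mode 1: guard c·x = 0.3727 hit at Δt = 0.4127 (t = 0.4127), x⁻ = (-0.3727) → reset → x⁺ = (-0.7178), jump to mode 3
Mode 3: flow for 1.1806 to horizon, guard not reached → x = (1.4983)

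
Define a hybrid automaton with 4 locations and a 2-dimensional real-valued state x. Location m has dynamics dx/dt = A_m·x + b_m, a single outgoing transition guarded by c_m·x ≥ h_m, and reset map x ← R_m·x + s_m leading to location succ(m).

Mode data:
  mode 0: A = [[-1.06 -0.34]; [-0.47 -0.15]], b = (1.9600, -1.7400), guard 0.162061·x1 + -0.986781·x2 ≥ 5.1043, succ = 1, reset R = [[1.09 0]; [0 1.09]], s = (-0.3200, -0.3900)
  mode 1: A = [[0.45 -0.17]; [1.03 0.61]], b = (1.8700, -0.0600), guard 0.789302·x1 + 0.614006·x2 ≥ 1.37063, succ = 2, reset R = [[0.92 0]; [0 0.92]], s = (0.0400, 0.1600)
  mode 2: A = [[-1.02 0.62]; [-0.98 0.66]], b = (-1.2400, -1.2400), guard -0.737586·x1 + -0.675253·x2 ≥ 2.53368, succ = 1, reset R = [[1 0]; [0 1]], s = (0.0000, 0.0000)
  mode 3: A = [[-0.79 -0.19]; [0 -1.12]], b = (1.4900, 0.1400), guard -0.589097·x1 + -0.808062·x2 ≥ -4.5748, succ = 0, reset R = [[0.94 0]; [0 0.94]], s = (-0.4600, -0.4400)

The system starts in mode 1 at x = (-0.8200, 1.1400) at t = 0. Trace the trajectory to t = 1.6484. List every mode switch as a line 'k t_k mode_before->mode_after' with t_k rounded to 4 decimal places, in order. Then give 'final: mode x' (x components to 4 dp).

1 0.8500 1->2
final: 2 -0.0002 1.1340

Mode 1: guard c·x = 1.3706 hit at Δt = 0.8500 (t = 0.8500), x⁻ = (0.5186, 1.5656) → reset → x⁺ = (0.5171, 1.6004), jump to mode 2
Mode 2: flow for 0.7984 to horizon, guard not reached → x = (-0.0002, 1.1340)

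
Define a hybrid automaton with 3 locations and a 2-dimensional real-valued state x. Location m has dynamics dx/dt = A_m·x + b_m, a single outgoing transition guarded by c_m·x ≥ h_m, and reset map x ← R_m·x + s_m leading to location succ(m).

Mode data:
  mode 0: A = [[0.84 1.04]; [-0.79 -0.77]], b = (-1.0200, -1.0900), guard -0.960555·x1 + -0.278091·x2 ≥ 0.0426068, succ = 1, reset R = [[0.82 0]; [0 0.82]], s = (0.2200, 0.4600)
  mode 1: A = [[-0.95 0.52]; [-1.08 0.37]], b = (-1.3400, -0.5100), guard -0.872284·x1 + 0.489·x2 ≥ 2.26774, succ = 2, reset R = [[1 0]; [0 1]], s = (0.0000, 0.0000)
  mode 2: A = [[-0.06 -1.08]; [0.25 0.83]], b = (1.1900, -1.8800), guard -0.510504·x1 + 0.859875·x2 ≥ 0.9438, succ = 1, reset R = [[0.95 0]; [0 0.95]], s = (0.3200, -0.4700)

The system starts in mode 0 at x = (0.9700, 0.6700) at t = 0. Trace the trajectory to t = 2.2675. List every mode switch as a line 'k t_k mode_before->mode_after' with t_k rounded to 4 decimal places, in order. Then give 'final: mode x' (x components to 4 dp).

1 1.1012 0->1
final: 1 -1.0504 -0.6541

Mode 0: guard c·x = 0.0426 hit at Δt = 1.1012 (t = 1.1012), x⁻ = (0.2365, -0.9701) → reset → x⁺ = (0.4139, -0.3355), jump to mode 1
Mode 1: flow for 1.1663 to horizon, guard not reached → x = (-1.0504, -0.6541)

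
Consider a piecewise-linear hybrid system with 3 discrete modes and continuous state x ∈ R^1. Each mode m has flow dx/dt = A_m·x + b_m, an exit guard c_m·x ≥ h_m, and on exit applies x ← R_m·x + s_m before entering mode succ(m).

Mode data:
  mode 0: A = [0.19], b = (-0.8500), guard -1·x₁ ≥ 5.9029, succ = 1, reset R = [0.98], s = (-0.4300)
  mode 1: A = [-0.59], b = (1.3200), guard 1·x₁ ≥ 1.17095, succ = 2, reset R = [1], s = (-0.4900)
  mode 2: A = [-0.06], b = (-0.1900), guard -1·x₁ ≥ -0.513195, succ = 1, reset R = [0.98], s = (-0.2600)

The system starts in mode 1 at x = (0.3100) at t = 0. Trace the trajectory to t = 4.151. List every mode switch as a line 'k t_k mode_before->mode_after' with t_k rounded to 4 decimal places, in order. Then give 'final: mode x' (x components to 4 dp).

1 1.0032 1->2
2 1.7462 2->1
3 2.8073 1->2
4 3.5503 2->1
final: 1 0.8381

Mode 1: guard c·x = 1.1709 hit at Δt = 1.0032 (t = 1.0032), x⁻ = (1.1709) → reset → x⁺ = (0.6809), jump to mode 2
Mode 2: guard c·x = -0.5132 hit at Δt = 0.7430 (t = 1.7462), x⁻ = (0.5132) → reset → x⁺ = (0.2429), jump to mode 1
Mode 1: guard c·x = 1.1709 hit at Δt = 1.0612 (t = 2.8073), x⁻ = (1.1709) → reset → x⁺ = (0.6809), jump to mode 2
Mode 2: guard c·x = -0.5132 hit at Δt = 0.7430 (t = 3.5503), x⁻ = (0.5132) → reset → x⁺ = (0.2429), jump to mode 1
Mode 1: flow for 0.6007 to horizon, guard not reached → x = (0.8381)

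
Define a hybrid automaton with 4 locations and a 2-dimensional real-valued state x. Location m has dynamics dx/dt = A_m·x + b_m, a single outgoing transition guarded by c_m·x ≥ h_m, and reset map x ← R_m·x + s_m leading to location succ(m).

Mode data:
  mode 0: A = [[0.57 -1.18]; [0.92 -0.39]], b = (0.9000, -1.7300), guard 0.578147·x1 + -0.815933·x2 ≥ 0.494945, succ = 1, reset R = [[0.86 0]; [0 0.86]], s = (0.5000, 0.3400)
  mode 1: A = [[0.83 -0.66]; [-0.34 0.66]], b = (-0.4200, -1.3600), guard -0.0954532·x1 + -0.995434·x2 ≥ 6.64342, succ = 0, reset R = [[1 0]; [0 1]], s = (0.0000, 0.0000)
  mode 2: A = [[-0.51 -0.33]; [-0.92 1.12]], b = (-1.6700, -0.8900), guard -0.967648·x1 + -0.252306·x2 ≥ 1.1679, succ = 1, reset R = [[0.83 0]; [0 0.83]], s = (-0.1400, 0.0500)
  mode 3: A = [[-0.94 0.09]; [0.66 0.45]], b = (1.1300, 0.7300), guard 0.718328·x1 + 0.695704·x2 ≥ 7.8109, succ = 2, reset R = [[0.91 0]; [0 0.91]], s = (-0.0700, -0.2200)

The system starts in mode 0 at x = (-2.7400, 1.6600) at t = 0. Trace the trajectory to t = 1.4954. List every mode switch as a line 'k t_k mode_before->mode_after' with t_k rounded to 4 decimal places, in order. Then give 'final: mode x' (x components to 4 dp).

1 0.9721 0->1
final: 1 -2.3209 -3.1683

Mode 0: guard c·x = 0.4949 hit at Δt = 0.9721 (t = 0.9721), x⁻ = (-2.9353, -2.6864) → reset → x⁺ = (-2.0243, -1.9703), jump to mode 1
Mode 1: flow for 0.5233 to horizon, guard not reached → x = (-2.3209, -3.1683)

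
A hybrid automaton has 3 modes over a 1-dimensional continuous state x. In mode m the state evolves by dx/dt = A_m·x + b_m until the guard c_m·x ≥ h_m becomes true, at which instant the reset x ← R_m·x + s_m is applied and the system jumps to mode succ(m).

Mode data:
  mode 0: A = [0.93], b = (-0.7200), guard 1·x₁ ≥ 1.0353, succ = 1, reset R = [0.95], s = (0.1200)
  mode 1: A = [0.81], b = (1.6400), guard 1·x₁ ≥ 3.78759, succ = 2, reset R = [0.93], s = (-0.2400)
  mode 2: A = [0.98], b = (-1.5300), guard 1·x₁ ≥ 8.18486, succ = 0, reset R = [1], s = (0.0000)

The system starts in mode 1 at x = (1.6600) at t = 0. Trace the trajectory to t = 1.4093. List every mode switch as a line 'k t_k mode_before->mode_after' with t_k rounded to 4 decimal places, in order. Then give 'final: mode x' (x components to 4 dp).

1 0.5627 1->2
final: 2 5.5073

Mode 1: guard c·x = 3.7876 hit at Δt = 0.5627 (t = 0.5627), x⁻ = (3.7876) → reset → x⁺ = (3.2825), jump to mode 2
Mode 2: flow for 0.8466 to horizon, guard not reached → x = (5.5073)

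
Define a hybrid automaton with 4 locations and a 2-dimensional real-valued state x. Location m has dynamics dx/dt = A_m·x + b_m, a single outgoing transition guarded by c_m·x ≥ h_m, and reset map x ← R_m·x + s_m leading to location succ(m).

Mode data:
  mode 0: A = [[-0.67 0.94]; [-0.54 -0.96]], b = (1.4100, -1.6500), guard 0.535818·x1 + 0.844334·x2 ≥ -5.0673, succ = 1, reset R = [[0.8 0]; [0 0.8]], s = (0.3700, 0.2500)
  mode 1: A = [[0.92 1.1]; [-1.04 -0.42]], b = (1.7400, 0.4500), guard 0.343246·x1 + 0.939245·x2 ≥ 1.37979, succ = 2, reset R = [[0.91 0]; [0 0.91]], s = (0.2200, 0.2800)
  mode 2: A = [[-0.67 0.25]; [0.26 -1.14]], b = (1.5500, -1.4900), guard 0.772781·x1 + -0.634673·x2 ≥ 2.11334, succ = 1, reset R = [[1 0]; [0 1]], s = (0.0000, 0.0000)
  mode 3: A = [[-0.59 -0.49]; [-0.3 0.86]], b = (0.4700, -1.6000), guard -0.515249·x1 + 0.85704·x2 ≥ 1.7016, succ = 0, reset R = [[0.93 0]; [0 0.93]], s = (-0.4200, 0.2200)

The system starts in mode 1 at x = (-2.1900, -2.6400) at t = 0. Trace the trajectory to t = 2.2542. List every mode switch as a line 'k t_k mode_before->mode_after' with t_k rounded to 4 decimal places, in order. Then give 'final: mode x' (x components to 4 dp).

Mode 1: guard c·x = 1.3798 hit at Δt = 1.3503 (t = 1.3503), x⁻ = (-4.0583, 2.9521) → reset → x⁺ = (-3.4730, 2.9664), jump to mode 2
Mode 2: flow for 0.9039 to horizon, guard not reached → x = (-0.6712, -0.0237)

1 1.3503 1->2
final: 2 -0.6712 -0.0237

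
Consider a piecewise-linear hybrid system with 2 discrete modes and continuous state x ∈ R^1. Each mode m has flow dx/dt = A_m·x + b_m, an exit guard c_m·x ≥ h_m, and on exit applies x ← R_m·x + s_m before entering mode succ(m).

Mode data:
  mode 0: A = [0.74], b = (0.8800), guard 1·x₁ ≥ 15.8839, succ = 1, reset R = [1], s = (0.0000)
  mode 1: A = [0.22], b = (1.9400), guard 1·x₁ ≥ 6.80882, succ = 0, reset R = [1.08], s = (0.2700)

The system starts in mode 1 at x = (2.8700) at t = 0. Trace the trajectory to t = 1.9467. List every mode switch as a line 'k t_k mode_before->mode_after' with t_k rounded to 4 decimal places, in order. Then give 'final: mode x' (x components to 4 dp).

1 1.3201 1->0
final: 0 12.8223

Mode 1: guard c·x = 6.8088 hit at Δt = 1.3201 (t = 1.3201), x⁻ = (6.8088) → reset → x⁺ = (7.6235), jump to mode 0
Mode 0: flow for 0.6266 to horizon, guard not reached → x = (12.8223)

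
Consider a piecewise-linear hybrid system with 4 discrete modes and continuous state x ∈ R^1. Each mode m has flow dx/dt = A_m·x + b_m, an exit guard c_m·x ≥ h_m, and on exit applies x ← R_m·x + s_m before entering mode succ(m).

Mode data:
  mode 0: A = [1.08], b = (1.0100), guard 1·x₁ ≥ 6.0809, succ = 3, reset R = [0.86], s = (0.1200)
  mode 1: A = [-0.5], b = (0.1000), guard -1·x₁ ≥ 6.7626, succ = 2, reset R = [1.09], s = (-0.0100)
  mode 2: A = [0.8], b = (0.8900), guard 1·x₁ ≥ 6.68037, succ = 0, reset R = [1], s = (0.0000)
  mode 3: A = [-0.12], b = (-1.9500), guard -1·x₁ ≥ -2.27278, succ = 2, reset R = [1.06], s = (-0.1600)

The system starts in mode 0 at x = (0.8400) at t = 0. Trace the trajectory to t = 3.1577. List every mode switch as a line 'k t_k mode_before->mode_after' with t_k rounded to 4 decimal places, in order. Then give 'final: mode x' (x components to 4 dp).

Mode 0: guard c·x = 6.0809 hit at Δt = 1.2725 (t = 1.2725), x⁻ = (6.0809) → reset → x⁺ = (5.3496), jump to mode 3
Mode 3: guard c·x = -2.2728 hit at Δt = 1.2806 (t = 2.5531), x⁻ = (2.2728) → reset → x⁺ = (2.2491), jump to mode 2
Mode 2: flow for 0.6046 to horizon, guard not reached → x = (4.3402)

1 1.2725 0->3
2 2.5531 3->2
final: 2 4.3402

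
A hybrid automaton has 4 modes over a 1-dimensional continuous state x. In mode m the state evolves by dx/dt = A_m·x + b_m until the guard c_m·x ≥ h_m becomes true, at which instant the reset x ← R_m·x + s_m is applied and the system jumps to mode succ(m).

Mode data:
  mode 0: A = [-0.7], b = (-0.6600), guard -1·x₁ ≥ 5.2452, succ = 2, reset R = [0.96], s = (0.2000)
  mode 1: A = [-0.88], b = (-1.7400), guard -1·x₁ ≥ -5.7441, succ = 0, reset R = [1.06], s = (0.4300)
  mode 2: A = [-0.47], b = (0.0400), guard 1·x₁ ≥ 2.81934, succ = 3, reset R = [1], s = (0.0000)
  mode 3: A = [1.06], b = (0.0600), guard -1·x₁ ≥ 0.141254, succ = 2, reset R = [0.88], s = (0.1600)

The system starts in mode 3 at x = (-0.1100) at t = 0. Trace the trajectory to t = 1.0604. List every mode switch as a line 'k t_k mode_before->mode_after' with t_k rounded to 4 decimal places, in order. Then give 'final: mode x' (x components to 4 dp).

1 0.4347 3->2
final: 2 0.0483

Mode 3: guard c·x = 0.1413 hit at Δt = 0.4347 (t = 0.4347), x⁻ = (-0.1413) → reset → x⁺ = (0.0357), jump to mode 2
Mode 2: flow for 0.6257 to horizon, guard not reached → x = (0.0483)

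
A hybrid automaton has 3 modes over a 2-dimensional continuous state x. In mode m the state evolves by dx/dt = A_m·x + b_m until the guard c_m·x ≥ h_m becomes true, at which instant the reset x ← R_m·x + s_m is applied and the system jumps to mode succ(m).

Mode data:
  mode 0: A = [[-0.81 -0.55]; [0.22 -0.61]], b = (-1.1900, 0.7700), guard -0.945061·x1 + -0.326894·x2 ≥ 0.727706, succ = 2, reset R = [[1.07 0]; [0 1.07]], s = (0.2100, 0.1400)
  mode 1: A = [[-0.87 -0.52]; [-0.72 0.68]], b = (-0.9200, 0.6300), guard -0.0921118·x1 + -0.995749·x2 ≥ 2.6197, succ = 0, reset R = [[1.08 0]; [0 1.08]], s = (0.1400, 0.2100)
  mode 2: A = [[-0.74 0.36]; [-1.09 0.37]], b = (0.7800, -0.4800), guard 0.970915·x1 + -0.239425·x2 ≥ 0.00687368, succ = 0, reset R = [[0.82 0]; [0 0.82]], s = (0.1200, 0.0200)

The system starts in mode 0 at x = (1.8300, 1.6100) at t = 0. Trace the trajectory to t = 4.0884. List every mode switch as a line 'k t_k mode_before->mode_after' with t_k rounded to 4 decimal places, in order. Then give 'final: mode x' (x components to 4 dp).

1 1.5247 0->2
2 2.5152 2->0
3 3.6043 0->2
final: 2 -0.1930 2.0585

Mode 0: guard c·x = 0.7277 hit at Δt = 1.5247 (t = 1.5247), x⁻ = (-1.2348, 1.3437) → reset → x⁺ = (-1.1112, 1.5777), jump to mode 2
Mode 2: guard c·x = 0.0069 hit at Δt = 0.9905 (t = 2.5152), x⁻ = (0.5117, 2.0462) → reset → x⁺ = (0.5396, 1.6979), jump to mode 0
Mode 0: guard c·x = 0.7277 hit at Δt = 1.0891 (t = 3.6043), x⁻ = (-1.2481, 1.3821) → reset → x⁺ = (-1.1254, 1.6188), jump to mode 2
Mode 2: flow for 0.4841 to horizon, guard not reached → x = (-0.1930, 2.0585)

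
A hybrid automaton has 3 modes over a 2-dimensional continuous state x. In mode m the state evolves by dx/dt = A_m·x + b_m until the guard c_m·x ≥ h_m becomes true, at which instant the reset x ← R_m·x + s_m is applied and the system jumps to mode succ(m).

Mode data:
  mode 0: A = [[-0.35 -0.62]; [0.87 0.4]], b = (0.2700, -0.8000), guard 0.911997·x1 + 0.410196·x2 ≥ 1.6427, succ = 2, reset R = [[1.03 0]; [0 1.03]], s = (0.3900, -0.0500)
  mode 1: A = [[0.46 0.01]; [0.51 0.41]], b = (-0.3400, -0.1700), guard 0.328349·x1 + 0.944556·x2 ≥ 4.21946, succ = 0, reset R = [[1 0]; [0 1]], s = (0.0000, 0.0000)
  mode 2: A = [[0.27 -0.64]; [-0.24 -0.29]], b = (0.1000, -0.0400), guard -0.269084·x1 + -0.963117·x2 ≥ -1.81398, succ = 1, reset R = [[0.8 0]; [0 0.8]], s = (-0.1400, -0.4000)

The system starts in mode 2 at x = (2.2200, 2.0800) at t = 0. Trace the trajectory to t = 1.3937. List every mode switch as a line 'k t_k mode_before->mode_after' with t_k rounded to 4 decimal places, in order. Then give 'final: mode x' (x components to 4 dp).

Mode 2: guard c·x = -1.8140 hit at Δt = 0.7139 (t = 0.7139), x⁻ = (1.9091, 1.3501) → reset → x⁺ = (1.3873, 0.6800), jump to mode 1
Mode 1: flow for 0.6798 to horizon, guard not reached → x = (1.6331, 1.3642)

1 0.7139 2->1
final: 1 1.6331 1.3642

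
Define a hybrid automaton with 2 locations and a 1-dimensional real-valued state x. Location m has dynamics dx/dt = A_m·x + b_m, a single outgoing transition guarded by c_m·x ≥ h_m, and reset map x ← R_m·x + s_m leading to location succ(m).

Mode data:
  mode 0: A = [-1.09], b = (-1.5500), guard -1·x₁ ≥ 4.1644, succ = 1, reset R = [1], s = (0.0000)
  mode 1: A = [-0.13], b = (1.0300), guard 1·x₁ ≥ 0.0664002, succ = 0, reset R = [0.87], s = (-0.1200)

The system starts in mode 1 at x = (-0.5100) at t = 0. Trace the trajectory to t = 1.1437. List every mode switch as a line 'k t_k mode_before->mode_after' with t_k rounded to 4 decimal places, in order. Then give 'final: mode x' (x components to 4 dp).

Mode 1: guard c·x = 0.0664 hit at Δt = 0.5446 (t = 0.5446), x⁻ = (0.0664) → reset → x⁺ = (-0.0622), jump to mode 0
Mode 0: flow for 0.5991 to horizon, guard not reached → x = (-0.7143)

1 0.5446 1->0
final: 0 -0.7143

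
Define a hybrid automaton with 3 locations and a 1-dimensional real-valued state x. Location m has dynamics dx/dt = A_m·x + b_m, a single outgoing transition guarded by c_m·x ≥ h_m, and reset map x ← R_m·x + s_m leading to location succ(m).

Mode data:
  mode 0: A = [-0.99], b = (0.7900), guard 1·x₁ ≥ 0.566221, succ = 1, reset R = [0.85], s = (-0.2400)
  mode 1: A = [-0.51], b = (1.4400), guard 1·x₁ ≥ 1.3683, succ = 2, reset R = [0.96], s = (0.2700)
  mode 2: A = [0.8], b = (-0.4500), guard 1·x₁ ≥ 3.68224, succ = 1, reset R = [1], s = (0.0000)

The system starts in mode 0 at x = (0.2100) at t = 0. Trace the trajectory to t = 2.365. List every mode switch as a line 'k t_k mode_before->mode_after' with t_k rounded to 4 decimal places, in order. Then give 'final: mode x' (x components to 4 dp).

1 0.9404 0->1
2 2.0649 1->2
final: 2 1.8606

Mode 0: guard c·x = 0.5662 hit at Δt = 0.9404 (t = 0.9404), x⁻ = (0.5662) → reset → x⁺ = (0.2413), jump to mode 1
Mode 1: guard c·x = 1.3683 hit at Δt = 1.1245 (t = 2.0649), x⁻ = (1.3683) → reset → x⁺ = (1.5836), jump to mode 2
Mode 2: flow for 0.3001 to horizon, guard not reached → x = (1.8606)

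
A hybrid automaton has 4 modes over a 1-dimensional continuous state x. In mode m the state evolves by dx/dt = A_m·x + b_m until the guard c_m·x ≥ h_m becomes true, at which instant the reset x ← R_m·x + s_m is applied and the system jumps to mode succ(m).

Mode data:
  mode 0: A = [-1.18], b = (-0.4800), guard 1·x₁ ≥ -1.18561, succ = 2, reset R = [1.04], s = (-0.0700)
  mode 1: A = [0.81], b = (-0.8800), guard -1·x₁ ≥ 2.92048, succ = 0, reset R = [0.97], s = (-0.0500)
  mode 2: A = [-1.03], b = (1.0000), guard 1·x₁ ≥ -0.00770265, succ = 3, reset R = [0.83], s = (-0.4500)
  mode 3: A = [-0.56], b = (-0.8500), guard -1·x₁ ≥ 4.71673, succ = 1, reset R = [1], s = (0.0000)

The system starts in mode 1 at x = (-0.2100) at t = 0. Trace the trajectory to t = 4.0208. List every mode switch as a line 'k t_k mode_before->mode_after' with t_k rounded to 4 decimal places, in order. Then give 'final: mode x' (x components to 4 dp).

Mode 1: guard c·x = 2.9205 hit at Δt = 1.3931 (t = 1.3931), x⁻ = (-2.9205) → reset → x⁺ = (-2.8829), jump to mode 0
Mode 0: guard c·x = -1.1856 hit at Δt = 0.9802 (t = 2.3733), x⁻ = (-1.1856) → reset → x⁺ = (-1.3030), jump to mode 2
Mode 2: guard c·x = -0.0077 hit at Δt = 0.8186 (t = 3.1919), x⁻ = (-0.0077) → reset → x⁺ = (-0.4564), jump to mode 3
Mode 3: flow for 0.8289 to horizon, guard not reached → x = (-0.8506)

1 1.3931 1->0
2 2.3733 0->2
3 3.1919 2->3
final: 3 -0.8506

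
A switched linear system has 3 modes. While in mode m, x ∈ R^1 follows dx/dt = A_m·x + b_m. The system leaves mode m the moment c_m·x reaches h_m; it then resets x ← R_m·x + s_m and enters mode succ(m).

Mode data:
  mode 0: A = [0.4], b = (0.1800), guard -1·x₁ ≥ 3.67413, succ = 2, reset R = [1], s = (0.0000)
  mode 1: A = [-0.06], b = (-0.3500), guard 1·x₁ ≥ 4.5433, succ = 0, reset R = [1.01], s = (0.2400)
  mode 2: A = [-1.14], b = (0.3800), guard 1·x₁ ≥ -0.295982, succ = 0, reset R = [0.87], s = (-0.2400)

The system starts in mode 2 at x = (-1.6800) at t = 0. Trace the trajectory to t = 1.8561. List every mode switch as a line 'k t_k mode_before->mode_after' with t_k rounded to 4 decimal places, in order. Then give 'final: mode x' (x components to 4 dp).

1 1.0201 2->0
final: 0 -0.5164

Mode 2: guard c·x = -0.2960 hit at Δt = 1.0201 (t = 1.0201), x⁻ = (-0.2960) → reset → x⁺ = (-0.4975), jump to mode 0
Mode 0: flow for 0.8360 to horizon, guard not reached → x = (-0.5164)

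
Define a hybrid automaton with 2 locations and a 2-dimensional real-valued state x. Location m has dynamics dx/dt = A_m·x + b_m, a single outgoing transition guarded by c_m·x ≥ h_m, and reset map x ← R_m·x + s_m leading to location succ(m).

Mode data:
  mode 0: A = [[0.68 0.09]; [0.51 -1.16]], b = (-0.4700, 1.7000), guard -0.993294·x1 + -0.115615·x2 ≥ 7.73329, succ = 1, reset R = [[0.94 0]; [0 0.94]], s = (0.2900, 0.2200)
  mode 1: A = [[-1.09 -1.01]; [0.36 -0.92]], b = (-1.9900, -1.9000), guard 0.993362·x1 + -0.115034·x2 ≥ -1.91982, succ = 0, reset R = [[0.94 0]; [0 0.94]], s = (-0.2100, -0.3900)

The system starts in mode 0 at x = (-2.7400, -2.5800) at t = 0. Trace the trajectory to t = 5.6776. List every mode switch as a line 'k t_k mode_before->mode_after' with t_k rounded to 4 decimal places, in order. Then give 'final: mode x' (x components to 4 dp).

Mode 0: guard c·x = 7.7333 hit at Δt = 1.2512 (t = 1.2512), x⁻ = (-7.6330, -1.3105) → reset → x⁺ = (-6.8850, -1.0119), jump to mode 1
Mode 1: guard c·x = -1.9198 hit at Δt = 0.9883 (t = 2.2395), x⁻ = (-2.2288, -2.5570) → reset → x⁺ = (-2.3050, -2.7935), jump to mode 0
Mode 0: guard c·x = 7.7333 hit at Δt = 1.4407 (t = 3.6802), x⁻ = (-7.6435, -1.2197) → reset → x⁺ = (-6.8949, -0.9265), jump to mode 1
Mode 1: guard c·x = -1.9198 hit at Δt = 1.0000 (t = 4.6802), x⁻ = (-2.2261, -2.5338) → reset → x⁺ = (-2.3025, -2.7718), jump to mode 0
Mode 0: flow for 0.9974 to horizon, guard not reached → x = (-5.4292, -1.0722)

1 1.2512 0->1
2 2.2395 1->0
3 3.6802 0->1
4 4.6802 1->0
final: 0 -5.4292 -1.0722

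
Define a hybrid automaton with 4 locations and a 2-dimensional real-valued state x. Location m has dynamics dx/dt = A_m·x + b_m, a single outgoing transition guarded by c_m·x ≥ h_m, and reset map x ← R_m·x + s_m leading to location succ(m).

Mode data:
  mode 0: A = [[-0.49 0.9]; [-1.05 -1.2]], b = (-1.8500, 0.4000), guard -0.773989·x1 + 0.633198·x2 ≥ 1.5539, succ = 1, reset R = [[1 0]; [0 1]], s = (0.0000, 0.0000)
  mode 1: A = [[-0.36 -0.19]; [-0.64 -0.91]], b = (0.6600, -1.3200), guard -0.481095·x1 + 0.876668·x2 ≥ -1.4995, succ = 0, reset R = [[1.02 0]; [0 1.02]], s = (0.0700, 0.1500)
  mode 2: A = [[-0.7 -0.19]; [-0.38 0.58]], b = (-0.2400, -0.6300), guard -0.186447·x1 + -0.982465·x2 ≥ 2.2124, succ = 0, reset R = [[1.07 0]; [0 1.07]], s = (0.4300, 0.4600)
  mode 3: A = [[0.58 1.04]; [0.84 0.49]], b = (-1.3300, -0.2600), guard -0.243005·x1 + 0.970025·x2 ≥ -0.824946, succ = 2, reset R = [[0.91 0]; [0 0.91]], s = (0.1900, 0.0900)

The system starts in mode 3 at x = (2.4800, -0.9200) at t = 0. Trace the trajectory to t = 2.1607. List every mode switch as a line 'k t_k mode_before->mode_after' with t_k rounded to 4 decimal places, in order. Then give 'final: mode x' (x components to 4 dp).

1 0.4465 3->2
2 1.6363 2->0
final: 0 -0.4051 -1.1338

Mode 3: guard c·x = -0.8249 hit at Δt = 0.4465 (t = 0.4465), x⁻ = (2.2039, -0.2983) → reset → x⁺ = (2.1955, -0.1815), jump to mode 2
Mode 2: guard c·x = 2.2124 hit at Δt = 1.1898 (t = 1.6363), x⁻ = (0.9726, -2.4365) → reset → x⁺ = (1.4707, -2.1470), jump to mode 0
Mode 0: flow for 0.5244 to horizon, guard not reached → x = (-0.4051, -1.1338)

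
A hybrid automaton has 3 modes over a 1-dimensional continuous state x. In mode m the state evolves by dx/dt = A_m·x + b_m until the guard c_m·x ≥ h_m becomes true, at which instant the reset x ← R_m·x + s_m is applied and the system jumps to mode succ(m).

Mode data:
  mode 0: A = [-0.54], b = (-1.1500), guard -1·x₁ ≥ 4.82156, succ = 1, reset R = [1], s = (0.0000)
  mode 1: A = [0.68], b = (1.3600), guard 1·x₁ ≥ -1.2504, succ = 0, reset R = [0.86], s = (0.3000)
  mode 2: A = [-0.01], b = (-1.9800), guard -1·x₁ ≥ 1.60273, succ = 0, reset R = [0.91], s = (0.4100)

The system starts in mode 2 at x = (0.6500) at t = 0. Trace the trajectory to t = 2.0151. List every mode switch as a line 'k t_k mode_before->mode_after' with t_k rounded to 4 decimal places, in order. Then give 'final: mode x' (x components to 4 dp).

Mode 2: guard c·x = 1.6027 hit at Δt = 1.1405 (t = 1.1405), x⁻ = (-1.6027) → reset → x⁺ = (-1.0485), jump to mode 0
Mode 0: flow for 0.8746 to horizon, guard not reached → x = (-1.4555)

1 1.1405 2->0
final: 0 -1.4555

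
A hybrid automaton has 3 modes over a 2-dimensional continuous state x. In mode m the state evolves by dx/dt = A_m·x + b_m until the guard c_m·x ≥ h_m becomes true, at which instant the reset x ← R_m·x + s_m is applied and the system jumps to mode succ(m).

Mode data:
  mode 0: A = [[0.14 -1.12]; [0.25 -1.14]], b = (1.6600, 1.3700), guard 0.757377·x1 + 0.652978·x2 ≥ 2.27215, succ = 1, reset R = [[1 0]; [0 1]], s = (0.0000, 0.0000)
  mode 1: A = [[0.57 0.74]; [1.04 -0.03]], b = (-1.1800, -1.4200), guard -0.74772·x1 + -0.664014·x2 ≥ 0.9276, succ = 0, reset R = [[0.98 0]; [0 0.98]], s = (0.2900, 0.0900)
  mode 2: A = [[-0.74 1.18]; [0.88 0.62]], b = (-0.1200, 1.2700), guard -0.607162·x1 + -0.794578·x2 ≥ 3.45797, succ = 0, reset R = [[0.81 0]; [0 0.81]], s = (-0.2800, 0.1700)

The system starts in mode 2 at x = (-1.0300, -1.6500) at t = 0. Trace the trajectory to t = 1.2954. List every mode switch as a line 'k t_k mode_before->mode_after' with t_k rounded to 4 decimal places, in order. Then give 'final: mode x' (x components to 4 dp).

Mode 2: guard c·x = 3.4580 hit at Δt = 0.7726 (t = 0.7726), x⁻ = (-2.1331, -2.7220) → reset → x⁺ = (-2.0078, -2.0348), jump to mode 0
Mode 0: flow for 0.5228 to horizon, guard not reached → x = (-0.4574, -0.6900)

1 0.7726 2->0
final: 0 -0.4574 -0.6900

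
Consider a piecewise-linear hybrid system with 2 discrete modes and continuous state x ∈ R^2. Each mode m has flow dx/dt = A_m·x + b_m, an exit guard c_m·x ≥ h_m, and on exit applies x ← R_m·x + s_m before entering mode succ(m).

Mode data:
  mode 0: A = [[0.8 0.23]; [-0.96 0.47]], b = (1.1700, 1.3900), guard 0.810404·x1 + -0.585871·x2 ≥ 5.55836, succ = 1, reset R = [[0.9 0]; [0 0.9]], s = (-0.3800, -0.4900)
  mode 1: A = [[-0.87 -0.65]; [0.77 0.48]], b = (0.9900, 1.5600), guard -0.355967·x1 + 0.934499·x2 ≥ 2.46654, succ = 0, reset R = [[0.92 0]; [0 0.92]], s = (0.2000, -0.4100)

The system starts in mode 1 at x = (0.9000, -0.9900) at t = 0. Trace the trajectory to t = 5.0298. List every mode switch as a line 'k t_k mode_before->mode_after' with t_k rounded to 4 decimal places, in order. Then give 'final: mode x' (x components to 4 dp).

Mode 1: guard c·x = 2.4665 hit at Δt = 1.4462 (t = 1.4462), x⁻ = (0.4654, 2.8167) → reset → x⁺ = (0.6282, 2.1814), jump to mode 0
Mode 0: guard c·x = 5.5584 hit at Δt = 1.5550 (t = 3.0012), x⁻ = (7.6247, 1.0595) → reset → x⁺ = (6.4822, 0.4636), jump to mode 1
Mode 1: guard c·x = 2.4665 hit at Δt = 0.5470 (t = 3.5482), x⁻ = (3.7715, 4.0761) → reset → x⁺ = (3.6698, 3.3400), jump to mode 0
Mode 0: guard c·x = 5.5584 hit at Δt = 0.6766 (t = 4.2247), x⁻ = (7.9271, 1.4778) → reset → x⁺ = (6.7544, 0.8400), jump to mode 1
Mode 1: guard c·x = 2.4665 hit at Δt = 0.4842 (t = 4.7090), x⁻ = (4.1398, 4.2164) → reset → x⁺ = (4.0086, 3.4690), jump to mode 0
Mode 0: flow for 0.3208 to horizon, guard not reached → x = (5.8828, 2.8908)

1 1.4462 1->0
2 3.0012 0->1
3 3.5482 1->0
4 4.2247 0->1
5 4.7090 1->0
final: 0 5.8828 2.8908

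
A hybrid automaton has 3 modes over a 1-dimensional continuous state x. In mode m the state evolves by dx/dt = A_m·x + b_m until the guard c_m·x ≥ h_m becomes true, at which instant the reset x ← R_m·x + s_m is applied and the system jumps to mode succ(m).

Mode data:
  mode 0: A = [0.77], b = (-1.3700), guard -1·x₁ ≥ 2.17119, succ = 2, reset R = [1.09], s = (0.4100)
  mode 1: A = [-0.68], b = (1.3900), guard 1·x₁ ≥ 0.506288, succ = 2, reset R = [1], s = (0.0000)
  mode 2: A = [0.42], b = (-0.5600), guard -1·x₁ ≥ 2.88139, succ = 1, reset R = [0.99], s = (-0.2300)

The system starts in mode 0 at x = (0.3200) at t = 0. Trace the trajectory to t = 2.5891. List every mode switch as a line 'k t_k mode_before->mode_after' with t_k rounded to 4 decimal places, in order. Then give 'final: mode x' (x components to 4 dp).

Mode 0: guard c·x = 2.1712 hit at Δt = 1.2934 (t = 1.2934), x⁻ = (-2.1712) → reset → x⁺ = (-1.9566), jump to mode 2
Mode 2: guard c·x = 2.8814 hit at Δt = 0.5898 (t = 1.8832), x⁻ = (-2.8814) → reset → x⁺ = (-3.0826), jump to mode 1
Mode 1: flow for 0.7059 to horizon, guard not reached → x = (-1.1282)

1 1.2934 0->2
2 1.8832 2->1
final: 1 -1.1282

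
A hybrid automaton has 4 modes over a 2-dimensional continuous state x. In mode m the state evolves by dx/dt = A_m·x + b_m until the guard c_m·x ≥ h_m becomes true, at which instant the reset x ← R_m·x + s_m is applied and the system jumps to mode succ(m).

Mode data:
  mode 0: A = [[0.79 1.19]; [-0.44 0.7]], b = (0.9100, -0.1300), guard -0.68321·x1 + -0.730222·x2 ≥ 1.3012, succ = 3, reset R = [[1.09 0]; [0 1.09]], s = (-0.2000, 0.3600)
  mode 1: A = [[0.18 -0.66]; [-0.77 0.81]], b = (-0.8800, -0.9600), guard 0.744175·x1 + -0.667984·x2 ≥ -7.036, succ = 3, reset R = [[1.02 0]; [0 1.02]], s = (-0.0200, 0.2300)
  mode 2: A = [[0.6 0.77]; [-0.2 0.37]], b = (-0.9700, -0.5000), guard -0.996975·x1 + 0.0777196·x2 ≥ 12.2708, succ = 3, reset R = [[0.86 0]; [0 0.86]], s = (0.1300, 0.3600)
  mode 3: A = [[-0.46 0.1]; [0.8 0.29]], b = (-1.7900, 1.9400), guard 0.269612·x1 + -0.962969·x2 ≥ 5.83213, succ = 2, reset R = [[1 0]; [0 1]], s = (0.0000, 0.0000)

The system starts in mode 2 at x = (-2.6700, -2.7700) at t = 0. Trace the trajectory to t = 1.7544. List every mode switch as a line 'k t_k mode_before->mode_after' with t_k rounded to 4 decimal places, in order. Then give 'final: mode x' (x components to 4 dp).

Mode 2: guard c·x = 12.2708 hit at Δt = 1.3080 (t = 1.3080), x⁻ = (-12.5524, -3.1341) → reset → x⁺ = (-10.6650, -2.3353), jump to mode 3
Mode 3: flow for 0.4464 to horizon, guard not reached → x = (-9.5695, -5.5837)

1 1.3080 2->3
final: 3 -9.5695 -5.5837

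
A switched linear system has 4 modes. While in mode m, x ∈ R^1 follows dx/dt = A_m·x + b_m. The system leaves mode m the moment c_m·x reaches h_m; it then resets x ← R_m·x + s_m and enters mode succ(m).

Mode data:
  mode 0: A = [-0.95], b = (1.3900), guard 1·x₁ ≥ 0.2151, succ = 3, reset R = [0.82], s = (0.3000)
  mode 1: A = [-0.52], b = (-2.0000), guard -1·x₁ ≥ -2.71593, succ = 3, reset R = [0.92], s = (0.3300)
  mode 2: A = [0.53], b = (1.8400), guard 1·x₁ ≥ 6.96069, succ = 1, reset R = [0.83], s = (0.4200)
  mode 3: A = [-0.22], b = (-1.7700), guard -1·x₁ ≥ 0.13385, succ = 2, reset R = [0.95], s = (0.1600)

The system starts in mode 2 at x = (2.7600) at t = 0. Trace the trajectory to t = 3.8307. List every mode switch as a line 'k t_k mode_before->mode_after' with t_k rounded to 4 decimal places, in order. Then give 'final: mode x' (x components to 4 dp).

Mode 2: guard c·x = 6.9607 hit at Δt = 0.9722 (t = 0.9722), x⁻ = (6.9607) → reset → x⁺ = (6.1974), jump to mode 1
Mode 1: guard c·x = -2.7159 hit at Δt = 0.8185 (t = 1.7907), x⁻ = (2.7159) → reset → x⁺ = (2.8287), jump to mode 3
Mode 3: guard c·x = 0.1338 hit at Δt = 1.4457 (t = 3.2364), x⁻ = (-0.1339) → reset → x⁺ = (0.0328), jump to mode 2
Mode 2: flow for 0.5943 to horizon, guard not reached → x = (1.3303)

1 0.9722 2->1
2 1.7907 1->3
3 3.2364 3->2
final: 2 1.3303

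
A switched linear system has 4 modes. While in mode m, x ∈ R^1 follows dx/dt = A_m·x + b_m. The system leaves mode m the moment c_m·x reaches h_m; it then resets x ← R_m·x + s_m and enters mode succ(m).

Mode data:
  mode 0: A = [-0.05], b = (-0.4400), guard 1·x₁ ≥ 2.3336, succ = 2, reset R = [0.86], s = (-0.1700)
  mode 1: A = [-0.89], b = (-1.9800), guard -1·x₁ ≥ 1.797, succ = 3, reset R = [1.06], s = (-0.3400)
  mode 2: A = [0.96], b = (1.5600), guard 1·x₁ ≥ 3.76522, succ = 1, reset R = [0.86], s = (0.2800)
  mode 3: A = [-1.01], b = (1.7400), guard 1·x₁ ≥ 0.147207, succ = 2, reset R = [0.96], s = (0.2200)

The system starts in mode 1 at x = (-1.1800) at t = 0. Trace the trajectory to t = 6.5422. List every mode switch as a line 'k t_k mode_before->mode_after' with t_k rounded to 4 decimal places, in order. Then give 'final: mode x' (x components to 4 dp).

Mode 1: guard c·x = 1.7970 hit at Δt = 1.0034 (t = 1.0034), x⁻ = (-1.7970) → reset → x⁺ = (-2.2448), jump to mode 3
Mode 3: guard c·x = 0.1472 hit at Δt = 0.9144 (t = 1.9178), x⁻ = (0.1472) → reset → x⁺ = (0.3613), jump to mode 2
Mode 2: guard c·x = 3.7652 hit at Δt = 1.0399 (t = 2.9577), x⁻ = (3.7652) → reset → x⁺ = (3.5181), jump to mode 1
Mode 1: guard c·x = 1.7970 hit at Δt = 2.9182 (t = 5.8760), x⁻ = (-1.7970) → reset → x⁺ = (-2.2448), jump to mode 3
Mode 3: flow for 0.6662 to horizon, guard not reached → x = (-0.3016)

1 1.0034 1->3
2 1.9178 3->2
3 2.9577 2->1
4 5.8760 1->3
final: 3 -0.3016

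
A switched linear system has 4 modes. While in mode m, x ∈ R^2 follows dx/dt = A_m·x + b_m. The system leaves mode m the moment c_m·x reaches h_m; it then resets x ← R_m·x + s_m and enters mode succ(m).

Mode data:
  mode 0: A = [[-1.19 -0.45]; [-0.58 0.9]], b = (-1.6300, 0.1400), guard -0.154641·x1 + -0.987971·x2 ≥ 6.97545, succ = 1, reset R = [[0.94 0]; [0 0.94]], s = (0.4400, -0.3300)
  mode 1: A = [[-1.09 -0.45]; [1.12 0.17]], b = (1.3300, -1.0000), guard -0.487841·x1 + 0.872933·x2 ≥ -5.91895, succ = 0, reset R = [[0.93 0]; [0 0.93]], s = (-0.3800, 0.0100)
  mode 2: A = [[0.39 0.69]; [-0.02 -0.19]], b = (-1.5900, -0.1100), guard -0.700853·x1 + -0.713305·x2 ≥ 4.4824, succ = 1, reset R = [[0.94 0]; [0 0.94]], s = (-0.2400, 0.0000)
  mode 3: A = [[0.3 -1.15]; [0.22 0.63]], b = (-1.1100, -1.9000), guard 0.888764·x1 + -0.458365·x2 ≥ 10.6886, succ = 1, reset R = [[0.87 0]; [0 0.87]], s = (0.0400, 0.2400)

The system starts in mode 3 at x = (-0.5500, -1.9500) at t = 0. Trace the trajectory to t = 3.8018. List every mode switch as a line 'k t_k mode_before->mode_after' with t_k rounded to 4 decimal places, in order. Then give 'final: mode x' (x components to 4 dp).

1 1.4935 3->1
2 2.2629 1->0
3 2.8122 0->1
final: 1 3.5312 -5.8044

Mode 3: guard c·x = 10.6886 hit at Δt = 1.4935 (t = 1.4935), x⁻ = (7.4686, -8.8375) → reset → x⁺ = (6.5377, -7.4486), jump to mode 1
Mode 1: guard c·x = -5.9189 hit at Δt = 0.7694 (t = 2.2629), x⁻ = (4.7975, -4.0995) → reset → x⁺ = (4.0816, -3.8025), jump to mode 0
Mode 0: guard c·x = 6.9755 hit at Δt = 0.5493 (t = 2.8122), x⁻ = (2.5030, -7.4522) → reset → x⁺ = (2.7928, -7.3350), jump to mode 1
Mode 1: flow for 0.9896 to horizon, guard not reached → x = (3.5312, -5.8044)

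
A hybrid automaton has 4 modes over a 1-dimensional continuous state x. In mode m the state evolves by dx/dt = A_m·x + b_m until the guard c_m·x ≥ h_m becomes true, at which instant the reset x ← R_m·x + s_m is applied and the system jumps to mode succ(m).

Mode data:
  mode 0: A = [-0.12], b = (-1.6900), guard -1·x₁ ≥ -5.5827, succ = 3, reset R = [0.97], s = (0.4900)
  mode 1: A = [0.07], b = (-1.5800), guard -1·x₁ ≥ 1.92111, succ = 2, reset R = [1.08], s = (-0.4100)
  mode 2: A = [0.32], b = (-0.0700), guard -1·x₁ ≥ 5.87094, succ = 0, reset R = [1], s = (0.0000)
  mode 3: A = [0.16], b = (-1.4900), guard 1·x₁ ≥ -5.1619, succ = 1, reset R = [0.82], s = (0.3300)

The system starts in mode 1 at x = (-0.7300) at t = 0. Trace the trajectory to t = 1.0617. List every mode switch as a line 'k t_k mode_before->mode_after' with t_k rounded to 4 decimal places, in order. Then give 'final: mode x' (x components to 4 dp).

Mode 1: guard c·x = 1.9211 hit at Δt = 0.7122 (t = 0.7122), x⁻ = (-1.9211) → reset → x⁺ = (-2.4848), jump to mode 2
Mode 2: flow for 0.3495 to horizon, guard not reached → x = (-2.8047)

1 0.7122 1->2
final: 2 -2.8047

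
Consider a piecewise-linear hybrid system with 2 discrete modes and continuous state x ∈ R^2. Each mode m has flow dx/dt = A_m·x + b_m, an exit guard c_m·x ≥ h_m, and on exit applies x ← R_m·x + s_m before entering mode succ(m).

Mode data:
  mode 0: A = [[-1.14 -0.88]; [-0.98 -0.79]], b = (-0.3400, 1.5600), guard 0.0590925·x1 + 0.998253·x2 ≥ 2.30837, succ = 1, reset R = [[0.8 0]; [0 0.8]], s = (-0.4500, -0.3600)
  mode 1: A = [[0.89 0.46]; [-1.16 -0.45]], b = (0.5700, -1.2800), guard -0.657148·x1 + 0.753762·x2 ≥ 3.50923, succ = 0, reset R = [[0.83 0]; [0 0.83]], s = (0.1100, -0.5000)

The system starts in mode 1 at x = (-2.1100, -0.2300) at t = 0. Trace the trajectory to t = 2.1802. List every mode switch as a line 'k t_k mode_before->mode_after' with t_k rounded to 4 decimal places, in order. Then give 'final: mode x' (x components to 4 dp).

Mode 1: guard c·x = 3.5092 hit at Δt = 0.9183 (t = 0.9183), x⁻ = (-3.7047, 1.4258) → reset → x⁺ = (-2.9649, 0.6834), jump to mode 0
Mode 0: guard c·x = 2.3084 hit at Δt = 0.6566 (t = 1.5749), x⁻ = (-2.2845, 2.4476) → reset → x⁺ = (-2.2776, 1.5981), jump to mode 1
Mode 1: flow for 0.6053 to horizon, guard not reached → x = (-2.7801, 2.0934)

1 0.9183 1->0
2 1.5749 0->1
final: 1 -2.7801 2.0934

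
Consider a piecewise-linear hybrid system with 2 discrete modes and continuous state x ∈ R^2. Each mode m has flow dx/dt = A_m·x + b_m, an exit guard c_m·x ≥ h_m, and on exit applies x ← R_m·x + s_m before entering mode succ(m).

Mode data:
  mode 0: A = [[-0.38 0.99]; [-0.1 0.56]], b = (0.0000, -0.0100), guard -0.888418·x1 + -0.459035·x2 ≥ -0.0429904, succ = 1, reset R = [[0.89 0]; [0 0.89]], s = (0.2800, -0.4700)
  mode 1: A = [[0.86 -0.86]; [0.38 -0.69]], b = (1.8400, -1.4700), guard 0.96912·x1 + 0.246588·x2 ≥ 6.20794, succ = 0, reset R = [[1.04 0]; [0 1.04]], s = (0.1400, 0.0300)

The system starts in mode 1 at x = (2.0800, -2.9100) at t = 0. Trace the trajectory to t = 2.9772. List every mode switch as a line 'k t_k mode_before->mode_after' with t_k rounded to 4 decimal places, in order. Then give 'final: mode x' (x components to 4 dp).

1 0.6284 1->0
2 1.7217 0->1
3 2.2835 1->0
final: 0 3.5727 -4.5235

Mode 1: guard c·x = 6.2079 hit at Δt = 0.6284 (t = 0.6284), x⁻ = (6.8557, -1.7683) → reset → x⁺ = (7.2699, -1.8091), jump to mode 0
Mode 0: guard c·x = -0.0430 hit at Δt = 1.0933 (t = 1.7217), x⁻ = (2.1706, -4.1074) → reset → x⁺ = (2.2119, -4.1256), jump to mode 1
Mode 1: guard c·x = 6.2079 hit at Δt = 0.5618 (t = 2.2835), x⁻ = (7.0822, -2.6586) → reset → x⁺ = (7.5055, -2.7349), jump to mode 0
Mode 0: flow for 0.6937 to horizon, guard not reached → x = (3.5727, -4.5235)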